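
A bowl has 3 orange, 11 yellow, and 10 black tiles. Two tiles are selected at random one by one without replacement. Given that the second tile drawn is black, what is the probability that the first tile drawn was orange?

P(first=orange and the second tile drawn is black) = (3/24)·(10/23) = 5/92.
P(the second tile drawn is black) = Σ over first color = 5/92 + 55/276 + 15/92 = 5/12.
By Bayes, P(first=orange | the second tile drawn is black) = 5/92 / 5/12 = 3/23 ≈ 0.1304.

3/23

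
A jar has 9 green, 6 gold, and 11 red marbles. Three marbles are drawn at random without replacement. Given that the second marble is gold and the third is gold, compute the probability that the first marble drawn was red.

11/24

P(first=red and the second marble is gold and the third is gold) = (11/26)·(6/25)·(5/24) = 11/520.
P(E) = Σ over first color = 9/520 + 1/130 + 11/520 = 3/65.
By Bayes, P(first=red | E) = 11/520 / 3/65 = 11/24 ≈ 0.4583.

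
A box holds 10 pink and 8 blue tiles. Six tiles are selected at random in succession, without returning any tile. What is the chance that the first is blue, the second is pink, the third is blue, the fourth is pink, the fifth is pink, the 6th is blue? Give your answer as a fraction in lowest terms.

Multiply the conditional probability of each draw in order, without replacement, so each draw removes one from its color and from the total.
P = (8/18) · (10/17) · (7/16) · (9/15) · (8/14) · (6/13) = 4/221 ≈ 0.0181.

4/221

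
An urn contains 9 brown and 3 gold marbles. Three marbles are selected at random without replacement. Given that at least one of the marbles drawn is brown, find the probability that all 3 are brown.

P(all 3 brown) = C(9,3)/C(12,3) = 21/55; P(at least one brown) = 1 − C(3,3)/C(12,3) = 219/220.
Since 'all 3 brown' ⊆ 'at least one brown', P(all 3 | at least one) = 21/55 / 219/220 = 28/73 ≈ 0.3836.

28/73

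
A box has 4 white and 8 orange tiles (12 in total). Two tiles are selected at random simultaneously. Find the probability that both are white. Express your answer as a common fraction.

Unordered draws without replacement: count favorable combinations over C(12,2).
Favorable = C(4,2) · C(8,0) = 6; total = C(12,2) = 66.
P = 6/66 = 1/11 ≈ 0.0909.

1/11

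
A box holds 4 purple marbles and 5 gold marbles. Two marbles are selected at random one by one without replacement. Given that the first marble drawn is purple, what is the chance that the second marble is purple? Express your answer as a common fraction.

3/8

After removing 1 purple, the box has 3 purple out of 8 remaining.
P(second is purple | given) = 3/8 ≈ 0.3750.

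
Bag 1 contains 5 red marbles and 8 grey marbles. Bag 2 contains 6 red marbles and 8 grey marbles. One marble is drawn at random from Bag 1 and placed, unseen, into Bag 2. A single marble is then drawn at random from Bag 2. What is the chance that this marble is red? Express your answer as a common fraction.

Condition on how many of the transferred marbles are red (from Bag 1: 5 red of 13; then Bag 2 has 15 total).
  0 red: C(5,0)C(8,1)/C(13,1) = 8/13; then P = 6/15
  1 red: C(5,1)C(8,0)/C(13,1) = 5/13; then P = 7/15
P(red from Bag 2) = 83/195 ≈ 0.4256.

83/195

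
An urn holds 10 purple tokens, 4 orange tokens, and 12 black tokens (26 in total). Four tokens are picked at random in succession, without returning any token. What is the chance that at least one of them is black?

1073/1150

Use the complement: P(at least one black) = 1 − P(no black).
P(none) = C(14,4)/C(26,4) = 1001/14950.
So P = 1 − 1001/14950 = 1073/1150 ≈ 0.9330.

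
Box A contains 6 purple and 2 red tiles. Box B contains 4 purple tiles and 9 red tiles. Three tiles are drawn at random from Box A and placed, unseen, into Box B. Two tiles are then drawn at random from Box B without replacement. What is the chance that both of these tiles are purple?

Condition on how many of the transferred tiles are purple (from Box A: 6 purple of 8; then Box B has 16 total).
  1 purple: C(6,1)C(2,2)/C(8,3) = 3/28; then P = C(5,2)/C(16,2) = 1/12
  2 purple: C(6,2)C(2,1)/C(8,3) = 15/28; then P = C(6,2)/C(16,2) = 1/8
  3 purple: C(6,3)C(2,0)/C(8,3) = 5/14; then P = C(7,2)/C(16,2) = 7/40
P(both purple) = 31/224 ≈ 0.1384.

31/224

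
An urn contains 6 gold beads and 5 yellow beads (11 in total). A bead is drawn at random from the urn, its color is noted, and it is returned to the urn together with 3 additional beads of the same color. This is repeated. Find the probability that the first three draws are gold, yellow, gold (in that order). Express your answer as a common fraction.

Track the composition after each reinforcement of +3.
P = (6/11) · (5/14) · (9/17) = 135/1309 ≈ 0.1031.

135/1309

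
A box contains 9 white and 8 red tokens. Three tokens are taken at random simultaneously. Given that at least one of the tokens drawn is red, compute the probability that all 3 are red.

P(all 3 red) = C(8,3)/C(17,3) = 7/85; P(at least one red) = 1 − C(9,3)/C(17,3) = 149/170.
Since 'all 3 red' ⊆ 'at least one red', P(all 3 | at least one) = 7/85 / 149/170 = 14/149 ≈ 0.0940.

14/149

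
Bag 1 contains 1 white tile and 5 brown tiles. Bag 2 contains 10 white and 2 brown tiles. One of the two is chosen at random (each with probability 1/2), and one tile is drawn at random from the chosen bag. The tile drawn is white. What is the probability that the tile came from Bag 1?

1/6

P(white | Bag 1) = 1/6; P(white | Bag 2) = 5/6.
P(white) = 1/2·1/6 + 1/2·5/6 = 1/2.
By Bayes' rule, P(Bag 1 | white) = 1/12 / 1/2 = 1/6 ≈ 0.1667.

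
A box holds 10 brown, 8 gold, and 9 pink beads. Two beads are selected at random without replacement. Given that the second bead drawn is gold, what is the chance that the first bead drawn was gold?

7/26

P(first=gold and the second bead drawn is gold) = (8/27)·(7/26) = 28/351.
P(the second bead drawn is gold) = Σ over first color = 40/351 + 28/351 + 4/39 = 8/27.
By Bayes, P(first=gold | the second bead drawn is gold) = 28/351 / 8/27 = 7/26 ≈ 0.2692.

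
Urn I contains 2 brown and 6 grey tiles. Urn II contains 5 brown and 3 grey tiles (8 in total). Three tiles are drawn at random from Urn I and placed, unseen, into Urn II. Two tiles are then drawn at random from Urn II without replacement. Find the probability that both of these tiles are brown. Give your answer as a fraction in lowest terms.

Condition on how many of the transferred tiles are brown (from Urn I: 2 brown of 8; then Urn II has 11 total).
  0 brown: C(2,0)C(6,3)/C(8,3) = 5/14; then P = C(5,2)/C(11,2) = 2/11
  1 brown: C(2,1)C(6,2)/C(8,3) = 15/28; then P = C(6,2)/C(11,2) = 3/11
  2 brown: C(2,2)C(6,1)/C(8,3) = 3/28; then P = C(7,2)/C(11,2) = 21/55
P(both brown) = 97/385 ≈ 0.2519.

97/385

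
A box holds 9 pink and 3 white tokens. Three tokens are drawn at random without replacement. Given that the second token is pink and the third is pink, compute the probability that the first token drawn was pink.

7/10

P(first=pink and the second token is pink and the third is pink) = (9/12)·(8/11)·(7/10) = 21/55.
P(E) = Σ over first color = 21/55 + 9/55 = 6/11.
By Bayes, P(first=pink | E) = 21/55 / 6/11 = 7/10 ≈ 0.7000.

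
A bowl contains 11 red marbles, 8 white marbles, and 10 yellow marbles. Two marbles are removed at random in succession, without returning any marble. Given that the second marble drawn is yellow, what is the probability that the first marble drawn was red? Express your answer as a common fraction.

11/28

P(first=red and the second marble drawn is yellow) = (11/29)·(10/28) = 55/406.
P(the second marble drawn is yellow) = Σ over first color = 55/406 + 20/203 + 45/406 = 10/29.
By Bayes, P(first=red | the second marble drawn is yellow) = 55/406 / 10/29 = 11/28 ≈ 0.3929.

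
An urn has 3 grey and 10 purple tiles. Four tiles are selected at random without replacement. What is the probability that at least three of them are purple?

114/143

Sum the hypergeometric tail for j = 3,…,4 purple tiles.
Favorable = C(10,3)·C(3,1) + C(10,4)·C(3,0) = 570; total = C(13,4) = 715.
P = 570/715 = 114/143 ≈ 0.7972.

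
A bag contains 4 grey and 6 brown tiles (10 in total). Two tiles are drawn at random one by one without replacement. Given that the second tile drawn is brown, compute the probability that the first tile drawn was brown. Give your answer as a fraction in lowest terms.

P(first=brown and the second tile drawn is brown) = (6/10)·(5/9) = 1/3.
P(the second tile drawn is brown) = Σ over first color = 4/15 + 1/3 = 3/5.
By Bayes, P(first=brown | the second tile drawn is brown) = 1/3 / 3/5 = 5/9 ≈ 0.5556.

5/9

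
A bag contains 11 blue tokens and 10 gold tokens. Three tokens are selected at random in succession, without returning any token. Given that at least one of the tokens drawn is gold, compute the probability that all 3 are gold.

P(all 3 gold) = C(10,3)/C(21,3) = 12/133; P(at least one gold) = 1 − C(11,3)/C(21,3) = 233/266.
Since 'all 3 gold' ⊆ 'at least one gold', P(all 3 | at least one) = 12/133 / 233/266 = 24/233 ≈ 0.1030.

24/233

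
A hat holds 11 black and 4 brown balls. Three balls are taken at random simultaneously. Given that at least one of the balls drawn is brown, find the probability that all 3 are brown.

2/145

P(all 3 brown) = C(4,3)/C(15,3) = 4/455; P(at least one brown) = 1 − C(11,3)/C(15,3) = 58/91.
Since 'all 3 brown' ⊆ 'at least one brown', P(all 3 | at least one) = 4/455 / 58/91 = 2/145 ≈ 0.0138.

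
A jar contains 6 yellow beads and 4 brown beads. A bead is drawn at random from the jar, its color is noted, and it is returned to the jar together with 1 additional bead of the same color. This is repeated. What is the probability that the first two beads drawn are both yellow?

After a yellow draw the jar holds 7 yellow out of 11.
P = (6/10)·(7/11) = 21/55 ≈ 0.3818.

21/55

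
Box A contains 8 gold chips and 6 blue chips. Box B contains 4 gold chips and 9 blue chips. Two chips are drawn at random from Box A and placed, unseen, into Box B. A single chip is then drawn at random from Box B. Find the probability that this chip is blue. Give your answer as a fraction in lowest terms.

23/35

Condition on how many of the transferred chips are blue (from Box A: 6 blue of 14; then Box B has 15 total).
  0 blue: C(6,0)C(8,2)/C(14,2) = 4/13; then P = 9/15
  1 blue: C(6,1)C(8,1)/C(14,2) = 48/91; then P = 10/15
  2 blue: C(6,2)C(8,0)/C(14,2) = 15/91; then P = 11/15
P(blue from Box B) = 23/35 ≈ 0.6571.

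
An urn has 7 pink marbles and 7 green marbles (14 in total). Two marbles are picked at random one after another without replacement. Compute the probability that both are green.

3/13

Unordered draws without replacement: count favorable combinations over C(14,2).
Favorable = C(7,0) · C(7,2) = 21; total = C(14,2) = 91.
P = 21/91 = 3/13 ≈ 0.2308.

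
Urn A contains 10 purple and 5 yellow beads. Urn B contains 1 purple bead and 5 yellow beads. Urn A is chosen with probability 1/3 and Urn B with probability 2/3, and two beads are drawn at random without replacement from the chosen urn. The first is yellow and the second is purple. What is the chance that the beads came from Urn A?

P(E | Urn A) = 5/21; P(E | Urn B) = 1/6.
P(E) = 1/3·5/21 + 2/3·1/6 = 4/21.
By Bayes' rule, P(Urn A | E) = 5/63 / 4/21 = 5/12 ≈ 0.4167.

5/12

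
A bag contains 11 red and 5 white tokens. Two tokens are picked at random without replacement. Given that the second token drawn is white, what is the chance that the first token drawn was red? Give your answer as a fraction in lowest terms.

11/15

P(first=red and the second token drawn is white) = (11/16)·(5/15) = 11/48.
P(the second token drawn is white) = Σ over first color = 11/48 + 1/12 = 5/16.
By Bayes, P(first=red | the second token drawn is white) = 11/48 / 5/16 = 11/15 ≈ 0.7333.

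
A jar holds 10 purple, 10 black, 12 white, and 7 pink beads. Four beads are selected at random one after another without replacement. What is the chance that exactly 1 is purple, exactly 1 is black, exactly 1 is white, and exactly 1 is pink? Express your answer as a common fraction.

2800/27417

Unordered draws without replacement: count favorable combinations over C(39,4).
Favorable = C(10,1) · C(10,1) · C(12,1) · C(7,1) = 8400; total = C(39,4) = 82251.
P = 8400/82251 = 2800/27417 ≈ 0.1021.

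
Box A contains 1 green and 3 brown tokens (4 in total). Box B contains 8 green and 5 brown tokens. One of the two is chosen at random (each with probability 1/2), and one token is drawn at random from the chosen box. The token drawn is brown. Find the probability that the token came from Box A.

39/59

P(brown | Box A) = 3/4; P(brown | Box B) = 5/13.
P(brown) = 1/2·3/4 + 1/2·5/13 = 59/104.
By Bayes' rule, P(Box A | brown) = 3/8 / 59/104 = 39/59 ≈ 0.6610.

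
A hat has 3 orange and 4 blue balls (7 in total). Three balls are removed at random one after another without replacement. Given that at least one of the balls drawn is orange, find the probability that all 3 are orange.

1/31

P(all 3 orange) = C(3,3)/C(7,3) = 1/35; P(at least one orange) = 1 − C(4,3)/C(7,3) = 31/35.
Since 'all 3 orange' ⊆ 'at least one orange', P(all 3 | at least one) = 1/35 / 31/35 = 1/31 ≈ 0.0323.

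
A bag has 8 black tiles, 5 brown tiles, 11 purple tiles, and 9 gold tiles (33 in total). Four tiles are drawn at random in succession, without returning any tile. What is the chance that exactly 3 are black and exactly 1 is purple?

7/465

Unordered draws without replacement: count favorable combinations over C(33,4).
Favorable = C(8,3) · C(5,0) · C(11,1) · C(9,0) = 616; total = C(33,4) = 40920.
P = 616/40920 = 7/465 ≈ 0.0151.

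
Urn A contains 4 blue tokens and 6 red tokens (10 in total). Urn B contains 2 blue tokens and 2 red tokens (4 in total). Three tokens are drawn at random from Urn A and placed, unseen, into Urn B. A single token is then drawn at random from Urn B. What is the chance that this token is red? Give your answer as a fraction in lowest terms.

Condition on how many of the transferred tokens are red (from Urn A: 6 red of 10; then Urn B has 7 total).
  0 red: C(6,0)C(4,3)/C(10,3) = 1/30; then P = 2/7
  1 red: C(6,1)C(4,2)/C(10,3) = 3/10; then P = 3/7
  2 red: C(6,2)C(4,1)/C(10,3) = 1/2; then P = 4/7
  3 red: C(6,3)C(4,0)/C(10,3) = 1/6; then P = 5/7
P(red from Urn B) = 19/35 ≈ 0.5429.

19/35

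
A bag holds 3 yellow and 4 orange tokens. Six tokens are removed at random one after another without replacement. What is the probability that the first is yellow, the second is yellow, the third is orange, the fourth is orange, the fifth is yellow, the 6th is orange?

Multiply the conditional probability of each draw in order, without replacement, so each draw removes one from its color and from the total.
P = (3/7) · (2/6) · (4/5) · (3/4) · (1/3) · (2/2) = 1/35 ≈ 0.0286.

1/35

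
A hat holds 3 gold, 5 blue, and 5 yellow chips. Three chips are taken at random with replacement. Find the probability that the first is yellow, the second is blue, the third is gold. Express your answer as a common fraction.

75/2197

Multiply the conditional probability of each draw in order, with replacement (the composition resets each draw).
P = (5/13) · (5/13) · (3/13) = 75/2197 ≈ 0.0341.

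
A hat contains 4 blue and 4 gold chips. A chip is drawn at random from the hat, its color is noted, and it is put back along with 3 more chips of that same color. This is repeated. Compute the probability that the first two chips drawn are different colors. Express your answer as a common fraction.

4/11

Either blue then gold, or gold then blue; after the first draw the total is 11.
P = (4/8)·(4/11) + (4/8)·(4/11) = 4/11 ≈ 0.3636.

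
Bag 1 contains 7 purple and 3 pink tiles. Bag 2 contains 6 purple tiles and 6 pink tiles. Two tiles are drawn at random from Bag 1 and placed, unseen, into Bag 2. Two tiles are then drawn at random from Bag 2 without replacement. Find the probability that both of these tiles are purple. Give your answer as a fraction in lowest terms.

358/1365

Condition on how many of the transferred tiles are purple (from Bag 1: 7 purple of 10; then Bag 2 has 14 total).
  0 purple: C(7,0)C(3,2)/C(10,2) = 1/15; then P = C(6,2)/C(14,2) = 15/91
  1 purple: C(7,1)C(3,1)/C(10,2) = 7/15; then P = C(7,2)/C(14,2) = 3/13
  2 purple: C(7,2)C(3,0)/C(10,2) = 7/15; then P = C(8,2)/C(14,2) = 4/13
P(both purple) = 358/1365 ≈ 0.2623.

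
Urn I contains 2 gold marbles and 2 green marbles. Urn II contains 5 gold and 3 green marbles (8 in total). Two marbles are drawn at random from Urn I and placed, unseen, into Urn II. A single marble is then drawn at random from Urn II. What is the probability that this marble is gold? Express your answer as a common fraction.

Condition on how many of the transferred marbles are gold (from Urn I: 2 gold of 4; then Urn II has 10 total).
  0 gold: C(2,0)C(2,2)/C(4,2) = 1/6; then P = 5/10
  1 gold: C(2,1)C(2,1)/C(4,2) = 2/3; then P = 6/10
  2 gold: C(2,2)C(2,0)/C(4,2) = 1/6; then P = 7/10
P(gold from Urn II) = 3/5 ≈ 0.6000.

3/5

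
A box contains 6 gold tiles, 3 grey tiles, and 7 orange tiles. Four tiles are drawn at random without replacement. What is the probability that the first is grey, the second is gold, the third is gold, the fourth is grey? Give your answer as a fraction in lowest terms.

3/728

Multiply the conditional probability of each draw in order, without replacement, so each draw removes one from its color and from the total.
P = (3/16) · (6/15) · (5/14) · (2/13) = 3/728 ≈ 0.0041.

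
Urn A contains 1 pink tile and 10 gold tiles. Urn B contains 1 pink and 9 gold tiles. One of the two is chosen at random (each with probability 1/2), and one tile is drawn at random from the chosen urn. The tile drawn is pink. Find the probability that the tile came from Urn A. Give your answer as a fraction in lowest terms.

P(pink | Urn A) = 1/11; P(pink | Urn B) = 1/10.
P(pink) = 1/2·1/11 + 1/2·1/10 = 21/220.
By Bayes' rule, P(Urn A | pink) = 1/22 / 21/220 = 10/21 ≈ 0.4762.

10/21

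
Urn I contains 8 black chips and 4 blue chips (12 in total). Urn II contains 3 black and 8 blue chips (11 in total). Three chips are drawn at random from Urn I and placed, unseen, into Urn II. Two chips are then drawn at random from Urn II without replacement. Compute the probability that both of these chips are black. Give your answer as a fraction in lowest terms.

113/1001

Condition on how many of the transferred chips are black (from Urn I: 8 black of 12; then Urn II has 14 total).
  0 black: C(8,0)C(4,3)/C(12,3) = 1/55; then P = C(3,2)/C(14,2) = 3/91
  1 black: C(8,1)C(4,2)/C(12,3) = 12/55; then P = C(4,2)/C(14,2) = 6/91
  2 black: C(8,2)C(4,1)/C(12,3) = 28/55; then P = C(5,2)/C(14,2) = 10/91
  3 black: C(8,3)C(4,0)/C(12,3) = 14/55; then P = C(6,2)/C(14,2) = 15/91
P(both black) = 113/1001 ≈ 0.1129.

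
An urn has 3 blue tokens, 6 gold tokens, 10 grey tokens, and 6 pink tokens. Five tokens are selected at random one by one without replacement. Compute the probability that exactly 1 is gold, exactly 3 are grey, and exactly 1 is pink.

Unordered draws without replacement: count favorable combinations over C(25,5).
Favorable = C(3,0) · C(6,1) · C(10,3) · C(6,1) = 4320; total = C(25,5) = 53130.
P = 4320/53130 = 144/1771 ≈ 0.0813.

144/1771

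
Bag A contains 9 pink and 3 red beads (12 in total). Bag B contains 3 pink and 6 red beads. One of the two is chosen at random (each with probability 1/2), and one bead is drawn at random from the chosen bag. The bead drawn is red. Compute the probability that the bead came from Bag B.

8/11

P(red | Bag A) = 1/4; P(red | Bag B) = 2/3.
P(red) = 1/2·1/4 + 1/2·2/3 = 11/24.
By Bayes' rule, P(Bag B | red) = 1/3 / 11/24 = 8/11 ≈ 0.7273.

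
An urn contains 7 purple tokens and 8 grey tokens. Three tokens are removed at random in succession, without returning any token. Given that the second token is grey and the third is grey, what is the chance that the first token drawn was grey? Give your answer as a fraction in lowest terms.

P(first=grey and the second token is grey and the third is grey) = (8/15)·(7/14)·(6/13) = 8/65.
P(E) = Σ over first color = 28/195 + 8/65 = 4/15.
By Bayes, P(first=grey | E) = 8/65 / 4/15 = 6/13 ≈ 0.4615.

6/13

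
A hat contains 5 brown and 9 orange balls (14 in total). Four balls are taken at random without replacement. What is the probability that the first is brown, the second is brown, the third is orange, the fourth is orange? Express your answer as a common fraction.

60/1001

Multiply the conditional probability of each draw in order, without replacement, so each draw removes one from its color and from the total.
P = (5/14) · (4/13) · (9/12) · (8/11) = 60/1001 ≈ 0.0599.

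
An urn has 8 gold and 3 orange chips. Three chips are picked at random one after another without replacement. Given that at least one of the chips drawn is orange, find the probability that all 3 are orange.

1/109

P(all 3 orange) = C(3,3)/C(11,3) = 1/165; P(at least one orange) = 1 − C(8,3)/C(11,3) = 109/165.
Since 'all 3 orange' ⊆ 'at least one orange', P(all 3 | at least one) = 1/165 / 109/165 = 1/109 ≈ 0.0092.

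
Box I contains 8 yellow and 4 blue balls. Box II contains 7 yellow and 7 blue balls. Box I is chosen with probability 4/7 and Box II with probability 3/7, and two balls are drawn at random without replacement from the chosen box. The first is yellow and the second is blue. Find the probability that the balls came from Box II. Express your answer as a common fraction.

P(E | Box I) = 8/33; P(E | Box II) = 7/26.
P(E) = 4/7·8/33 + 3/7·7/26 = 1525/6006.
By Bayes' rule, P(Box II | E) = 3/26 / 1525/6006 = 693/1525 ≈ 0.4544.

693/1525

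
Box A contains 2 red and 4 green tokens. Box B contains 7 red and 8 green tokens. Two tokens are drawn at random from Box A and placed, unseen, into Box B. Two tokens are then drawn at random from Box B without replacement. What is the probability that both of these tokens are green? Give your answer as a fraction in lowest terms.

Condition on how many of the transferred tokens are green (from Box A: 4 green of 6; then Box B has 17 total).
  0 green: C(4,0)C(2,2)/C(6,2) = 1/15; then P = C(8,2)/C(17,2) = 7/34
  1 green: C(4,1)C(2,1)/C(6,2) = 8/15; then P = C(9,2)/C(17,2) = 9/34
  2 green: C(4,2)C(2,0)/C(6,2) = 2/5; then P = C(10,2)/C(17,2) = 45/136
P(both green) = 293/1020 ≈ 0.2873.

293/1020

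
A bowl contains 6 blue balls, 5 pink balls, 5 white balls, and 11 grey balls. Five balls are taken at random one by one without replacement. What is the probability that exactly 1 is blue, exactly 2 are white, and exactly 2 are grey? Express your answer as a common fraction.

110/2691

Unordered draws without replacement: count favorable combinations over C(27,5).
Favorable = C(6,1) · C(5,0) · C(5,2) · C(11,2) = 3300; total = C(27,5) = 80730.
P = 3300/80730 = 110/2691 ≈ 0.0409.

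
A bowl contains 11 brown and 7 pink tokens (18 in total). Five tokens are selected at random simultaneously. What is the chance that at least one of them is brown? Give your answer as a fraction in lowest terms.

Use the complement: P(at least one brown) = 1 − P(no brown).
P(none) = C(7,5)/C(18,5) = 21/8568.
So P = 1 − 21/8568 = 407/408 ≈ 0.9975.

407/408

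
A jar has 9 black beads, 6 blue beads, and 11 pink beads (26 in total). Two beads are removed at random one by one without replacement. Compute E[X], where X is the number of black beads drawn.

By linearity of expectation, E[X] = Σ P(draw i is black); by symmetry each draw (even without replacement) has P(black) = 9/26.
E[X] = 2 · 9/26 = 9/13 ≈ 0.6923.

9/13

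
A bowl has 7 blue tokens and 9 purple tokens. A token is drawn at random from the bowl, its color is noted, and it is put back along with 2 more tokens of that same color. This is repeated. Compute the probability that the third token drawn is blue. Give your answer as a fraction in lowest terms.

7/16

Sum over the four possibilities for the first two draws (blue/not-blue each), tracking how the blue count and total change by +2 per draw.
P(third is blue) = 7/16 ≈ 0.4375. (In a Pólya urn every draw has the same marginal probability 7/16.)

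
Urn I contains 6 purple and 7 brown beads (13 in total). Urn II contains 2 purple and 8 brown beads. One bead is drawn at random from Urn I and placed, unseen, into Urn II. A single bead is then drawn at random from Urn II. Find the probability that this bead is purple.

Condition on how many of the transferred beads are purple (from Urn I: 6 purple of 13; then Urn II has 11 total).
  0 purple: C(6,0)C(7,1)/C(13,1) = 7/13; then P = 2/11
  1 purple: C(6,1)C(7,0)/C(13,1) = 6/13; then P = 3/11
P(purple from Urn II) = 32/143 ≈ 0.2238.

32/143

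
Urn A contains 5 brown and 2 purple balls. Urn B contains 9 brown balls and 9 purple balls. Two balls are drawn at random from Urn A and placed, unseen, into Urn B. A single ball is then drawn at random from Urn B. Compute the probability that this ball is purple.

Condition on how many of the transferred balls are purple (from Urn A: 2 purple of 7; then Urn B has 20 total).
  0 purple: C(2,0)C(5,2)/C(7,2) = 10/21; then P = 9/20
  1 purple: C(2,1)C(5,1)/C(7,2) = 10/21; then P = 10/20
  2 purple: C(2,2)C(5,0)/C(7,2) = 1/21; then P = 11/20
P(purple from Urn B) = 67/140 ≈ 0.4786.

67/140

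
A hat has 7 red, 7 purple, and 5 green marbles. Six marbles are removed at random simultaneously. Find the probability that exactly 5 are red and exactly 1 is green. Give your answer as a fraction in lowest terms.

5/1292

Unordered draws without replacement: count favorable combinations over C(19,6).
Favorable = C(7,5) · C(7,0) · C(5,1) = 105; total = C(19,6) = 27132.
P = 105/27132 = 5/1292 ≈ 0.0039.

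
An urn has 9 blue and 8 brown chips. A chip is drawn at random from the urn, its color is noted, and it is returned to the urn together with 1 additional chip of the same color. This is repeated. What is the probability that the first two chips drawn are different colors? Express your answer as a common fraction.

Either blue then brown, or brown then blue; after the first draw the total is 18.
P = (9/17)·(8/18) + (8/17)·(9/18) = 8/17 ≈ 0.4706.

8/17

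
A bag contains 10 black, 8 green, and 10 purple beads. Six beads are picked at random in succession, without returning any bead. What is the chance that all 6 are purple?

Unordered draws without replacement: count favorable combinations over C(28,6).
Favorable = C(10,0) · C(8,0) · C(10,6) = 210; total = C(28,6) = 376740.
P = 210/376740 = 1/1794 ≈ 0.0006.

1/1794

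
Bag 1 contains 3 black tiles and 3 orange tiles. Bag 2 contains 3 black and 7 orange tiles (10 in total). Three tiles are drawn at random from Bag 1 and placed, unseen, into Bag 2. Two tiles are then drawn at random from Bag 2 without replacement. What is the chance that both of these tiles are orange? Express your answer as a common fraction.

Condition on how many of the transferred tiles are orange (from Bag 1: 3 orange of 6; then Bag 2 has 13 total).
  0 orange: C(3,0)C(3,3)/C(6,3) = 1/20; then P = C(7,2)/C(13,2) = 7/26
  1 orange: C(3,1)C(3,2)/C(6,3) = 9/20; then P = C(8,2)/C(13,2) = 14/39
  2 orange: C(3,2)C(3,1)/C(6,3) = 9/20; then P = C(9,2)/C(13,2) = 6/13
  3 orange: C(3,3)C(3,0)/C(6,3) = 1/20; then P = C(10,2)/C(13,2) = 15/26
P(both orange) = 107/260 ≈ 0.4115.

107/260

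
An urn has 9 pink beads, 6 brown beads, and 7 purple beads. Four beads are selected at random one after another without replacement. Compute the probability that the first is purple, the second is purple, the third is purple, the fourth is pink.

Multiply the conditional probability of each draw in order, without replacement, so each draw removes one from its color and from the total.
P = (7/22) · (6/21) · (5/20) · (9/19) = 9/836 ≈ 0.0108.

9/836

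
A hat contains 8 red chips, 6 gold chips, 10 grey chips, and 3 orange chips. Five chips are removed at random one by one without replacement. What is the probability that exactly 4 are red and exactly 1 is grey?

70/8073

Unordered draws without replacement: count favorable combinations over C(27,5).
Favorable = C(8,4) · C(6,0) · C(10,1) · C(3,0) = 700; total = C(27,5) = 80730.
P = 700/80730 = 70/8073 ≈ 0.0087.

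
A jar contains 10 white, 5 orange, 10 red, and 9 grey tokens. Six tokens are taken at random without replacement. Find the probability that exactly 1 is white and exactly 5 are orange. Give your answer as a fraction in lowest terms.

Unordered draws without replacement: count favorable combinations over C(34,6).
Favorable = C(10,1) · C(5,5) · C(10,0) · C(9,0) = 10; total = C(34,6) = 1344904.
P = 10/1344904 = 5/672452 ≈ 0.0000.

5/672452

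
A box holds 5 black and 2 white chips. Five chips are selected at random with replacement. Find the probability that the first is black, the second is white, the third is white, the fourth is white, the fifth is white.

80/16807

Multiply the conditional probability of each draw in order, with replacement (the composition resets each draw).
P = (5/7) · (2/7) · (2/7) · (2/7) · (2/7) = 80/16807 ≈ 0.0048.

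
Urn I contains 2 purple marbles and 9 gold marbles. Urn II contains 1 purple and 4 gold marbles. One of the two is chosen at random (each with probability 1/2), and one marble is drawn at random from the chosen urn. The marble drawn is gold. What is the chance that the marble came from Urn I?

45/89

P(gold | Urn I) = 9/11; P(gold | Urn II) = 4/5.
P(gold) = 1/2·9/11 + 1/2·4/5 = 89/110.
By Bayes' rule, P(Urn I | gold) = 9/22 / 89/110 = 45/89 ≈ 0.5056.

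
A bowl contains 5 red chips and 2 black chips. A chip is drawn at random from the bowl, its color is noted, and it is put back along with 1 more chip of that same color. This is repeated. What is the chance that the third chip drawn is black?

2/7

Sum over the four possibilities for the first two draws (black/not-black each), tracking how the black count and total change by +1 per draw.
P(third is black) = 2/7 ≈ 0.2857. (In a Pólya urn every draw has the same marginal probability 2/7.)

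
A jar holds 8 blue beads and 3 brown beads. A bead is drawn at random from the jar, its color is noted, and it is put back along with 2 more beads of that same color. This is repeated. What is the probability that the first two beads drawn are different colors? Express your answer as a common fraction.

Either blue then brown, or brown then blue; after the first draw the total is 13.
P = (8/11)·(3/13) + (3/11)·(8/13) = 48/143 ≈ 0.3357.

48/143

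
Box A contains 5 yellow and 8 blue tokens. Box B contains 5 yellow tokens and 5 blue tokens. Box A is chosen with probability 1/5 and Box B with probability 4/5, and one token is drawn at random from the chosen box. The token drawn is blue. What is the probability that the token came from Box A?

P(blue | Box A) = 8/13; P(blue | Box B) = 1/2.
P(blue) = 1/5·8/13 + 4/5·1/2 = 34/65.
By Bayes' rule, P(Box A | blue) = 8/65 / 34/65 = 4/17 ≈ 0.2353.

4/17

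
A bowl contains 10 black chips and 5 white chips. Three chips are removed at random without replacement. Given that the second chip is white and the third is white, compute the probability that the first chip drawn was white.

3/13

P(first=white and the second chip is white and the third is white) = (5/15)·(4/14)·(3/13) = 2/91.
P(E) = Σ over first color = 20/273 + 2/91 = 2/21.
By Bayes, P(first=white | E) = 2/91 / 2/21 = 3/13 ≈ 0.2308.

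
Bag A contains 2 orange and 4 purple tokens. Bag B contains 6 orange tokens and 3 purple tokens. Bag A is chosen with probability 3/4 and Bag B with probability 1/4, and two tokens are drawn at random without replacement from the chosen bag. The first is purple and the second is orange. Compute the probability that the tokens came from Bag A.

P(E | Bag A) = 4/15; P(E | Bag B) = 1/4.
P(E) = 3/4·4/15 + 1/4·1/4 = 21/80.
By Bayes' rule, P(Bag A | E) = 1/5 / 21/80 = 16/21 ≈ 0.7619.

16/21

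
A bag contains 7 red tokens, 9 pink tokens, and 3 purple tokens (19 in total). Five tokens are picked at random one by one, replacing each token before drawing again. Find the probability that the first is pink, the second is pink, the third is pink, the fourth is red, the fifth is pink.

45927/2476099

Multiply the conditional probability of each draw in order, with replacement (the composition resets each draw).
P = (9/19) · (9/19) · (9/19) · (7/19) · (9/19) = 45927/2476099 ≈ 0.0185.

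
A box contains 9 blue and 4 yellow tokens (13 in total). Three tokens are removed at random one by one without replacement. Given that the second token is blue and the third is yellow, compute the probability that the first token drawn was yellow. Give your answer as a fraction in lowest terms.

P(first=yellow and the second token is blue and the third is yellow) = (4/13)·(9/12)·(3/11) = 9/143.
P(E) = Σ over first color = 24/143 + 9/143 = 3/13.
By Bayes, P(first=yellow | E) = 9/143 / 3/13 = 3/11 ≈ 0.2727.

3/11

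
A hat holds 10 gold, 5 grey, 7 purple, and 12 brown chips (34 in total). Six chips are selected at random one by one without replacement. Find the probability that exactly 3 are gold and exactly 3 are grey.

Unordered draws without replacement: count favorable combinations over C(34,6).
Favorable = C(10,3) · C(5,3) · C(7,0) · C(12,0) = 1200; total = C(34,6) = 1344904.
P = 1200/1344904 = 150/168113 ≈ 0.0009.

150/168113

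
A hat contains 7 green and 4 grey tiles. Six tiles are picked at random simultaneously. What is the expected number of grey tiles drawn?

By linearity of expectation, E[X] = Σ P(draw i is grey); by symmetry each draw (even without replacement) has P(grey) = 4/11.
E[X] = 6 · 4/11 = 24/11 ≈ 2.1818.

24/11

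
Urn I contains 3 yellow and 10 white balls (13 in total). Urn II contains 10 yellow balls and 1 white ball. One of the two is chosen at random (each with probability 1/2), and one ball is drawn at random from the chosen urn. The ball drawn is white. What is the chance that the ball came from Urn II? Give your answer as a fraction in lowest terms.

13/123

P(white | Urn I) = 10/13; P(white | Urn II) = 1/11.
P(white) = 1/2·10/13 + 1/2·1/11 = 123/286.
By Bayes' rule, P(Urn II | white) = 1/22 / 123/286 = 13/123 ≈ 0.1057.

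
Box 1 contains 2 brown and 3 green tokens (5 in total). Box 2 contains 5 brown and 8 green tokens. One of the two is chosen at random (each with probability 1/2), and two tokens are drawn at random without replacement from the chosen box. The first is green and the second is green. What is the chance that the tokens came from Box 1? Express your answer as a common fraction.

117/257

P(E | Box 1) = 3/10; P(E | Box 2) = 14/39.
P(E) = 1/2·3/10 + 1/2·14/39 = 257/780.
By Bayes' rule, P(Box 1 | E) = 3/20 / 257/780 = 117/257 ≈ 0.4553.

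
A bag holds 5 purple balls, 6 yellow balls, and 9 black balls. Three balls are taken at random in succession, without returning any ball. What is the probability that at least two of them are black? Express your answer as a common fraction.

8/19

Sum the hypergeometric tail for j = 2,…,3 black balls.
Favorable = C(9,2)·C(11,1) + C(9,3)·C(11,0) = 480; total = C(20,3) = 1140.
P = 480/1140 = 8/19 ≈ 0.4211.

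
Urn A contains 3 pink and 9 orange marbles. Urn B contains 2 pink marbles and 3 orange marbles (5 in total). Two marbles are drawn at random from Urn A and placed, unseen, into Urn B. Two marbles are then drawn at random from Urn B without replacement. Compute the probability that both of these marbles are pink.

15/154

Condition on how many of the transferred marbles are pink (from Urn A: 3 pink of 12; then Urn B has 7 total).
  0 pink: C(3,0)C(9,2)/C(12,2) = 6/11; then P = C(2,2)/C(7,2) = 1/21
  1 pink: C(3,1)C(9,1)/C(12,2) = 9/22; then P = C(3,2)/C(7,2) = 1/7
  2 pink: C(3,2)C(9,0)/C(12,2) = 1/22; then P = C(4,2)/C(7,2) = 2/7
P(both pink) = 15/154 ≈ 0.0974.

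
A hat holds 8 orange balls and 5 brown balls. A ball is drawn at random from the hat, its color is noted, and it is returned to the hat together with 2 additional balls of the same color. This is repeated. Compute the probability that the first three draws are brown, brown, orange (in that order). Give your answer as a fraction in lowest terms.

Track the composition after each reinforcement of +2.
P = (5/13) · (7/15) · (8/17) = 56/663 ≈ 0.0845.

56/663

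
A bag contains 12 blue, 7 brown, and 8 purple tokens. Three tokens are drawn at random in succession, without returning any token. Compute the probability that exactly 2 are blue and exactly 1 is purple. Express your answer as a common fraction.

Unordered draws without replacement: count favorable combinations over C(27,3).
Favorable = C(12,2) · C(7,0) · C(8,1) = 528; total = C(27,3) = 2925.
P = 528/2925 = 176/975 ≈ 0.1805.

176/975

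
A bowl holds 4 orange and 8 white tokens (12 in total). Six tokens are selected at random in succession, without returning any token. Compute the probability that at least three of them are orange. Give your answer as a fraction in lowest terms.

3/11

Sum the hypergeometric tail for j = 3,…,4 orange tokens.
Favorable = C(4,3)·C(8,3) + C(4,4)·C(8,2) = 252; total = C(12,6) = 924.
P = 252/924 = 3/11 ≈ 0.2727.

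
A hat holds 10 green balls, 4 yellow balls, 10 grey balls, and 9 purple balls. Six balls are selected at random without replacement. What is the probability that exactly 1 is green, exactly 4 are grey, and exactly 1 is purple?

675/39556

Unordered draws without replacement: count favorable combinations over C(33,6).
Favorable = C(10,1) · C(4,0) · C(10,4) · C(9,1) = 18900; total = C(33,6) = 1107568.
P = 18900/1107568 = 675/39556 ≈ 0.0171.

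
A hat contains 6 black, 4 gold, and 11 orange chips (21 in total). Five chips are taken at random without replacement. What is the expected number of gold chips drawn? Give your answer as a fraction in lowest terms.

20/21

By linearity of expectation, E[X] = Σ P(draw i is gold); by symmetry each draw (even without replacement) has P(gold) = 4/21.
E[X] = 5 · 4/21 = 20/21 ≈ 0.9524.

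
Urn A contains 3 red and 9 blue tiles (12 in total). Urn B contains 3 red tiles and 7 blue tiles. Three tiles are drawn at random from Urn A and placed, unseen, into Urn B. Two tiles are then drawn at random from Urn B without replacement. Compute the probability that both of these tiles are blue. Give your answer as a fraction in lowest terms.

Condition on how many of the transferred tiles are blue (from Urn A: 9 blue of 12; then Urn B has 13 total).
  0 blue: C(9,0)C(3,3)/C(12,3) = 1/220; then P = C(7,2)/C(13,2) = 7/26
  1 blue: C(9,1)C(3,2)/C(12,3) = 27/220; then P = C(8,2)/C(13,2) = 14/39
  2 blue: C(9,2)C(3,1)/C(12,3) = 27/55; then P = C(9,2)/C(13,2) = 6/13
  3 blue: C(9,3)C(3,0)/C(12,3) = 21/55; then P = C(10,2)/C(13,2) = 15/26
P(both blue) = 563/1144 ≈ 0.4921.

563/1144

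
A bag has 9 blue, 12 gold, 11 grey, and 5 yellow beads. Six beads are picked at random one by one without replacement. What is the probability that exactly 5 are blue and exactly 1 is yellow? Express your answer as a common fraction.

Unordered draws without replacement: count favorable combinations over C(37,6).
Favorable = C(9,5) · C(12,0) · C(11,0) · C(5,1) = 630; total = C(37,6) = 2324784.
P = 630/2324784 = 15/55352 ≈ 0.0003.

15/55352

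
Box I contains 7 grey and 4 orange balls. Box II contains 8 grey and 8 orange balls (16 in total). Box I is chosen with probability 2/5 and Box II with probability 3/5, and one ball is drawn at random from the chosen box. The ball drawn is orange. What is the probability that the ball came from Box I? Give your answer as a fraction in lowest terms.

16/49

P(orange | Box I) = 4/11; P(orange | Box II) = 1/2.
P(orange) = 2/5·4/11 + 3/5·1/2 = 49/110.
By Bayes' rule, P(Box I | orange) = 8/55 / 49/110 = 16/49 ≈ 0.3265.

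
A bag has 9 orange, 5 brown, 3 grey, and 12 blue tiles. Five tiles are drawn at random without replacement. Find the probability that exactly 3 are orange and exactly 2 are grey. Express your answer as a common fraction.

Unordered draws without replacement: count favorable combinations over C(29,5).
Favorable = C(9,3) · C(5,0) · C(3,2) · C(12,0) = 252; total = C(29,5) = 118755.
P = 252/118755 = 4/1885 ≈ 0.0021.

4/1885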